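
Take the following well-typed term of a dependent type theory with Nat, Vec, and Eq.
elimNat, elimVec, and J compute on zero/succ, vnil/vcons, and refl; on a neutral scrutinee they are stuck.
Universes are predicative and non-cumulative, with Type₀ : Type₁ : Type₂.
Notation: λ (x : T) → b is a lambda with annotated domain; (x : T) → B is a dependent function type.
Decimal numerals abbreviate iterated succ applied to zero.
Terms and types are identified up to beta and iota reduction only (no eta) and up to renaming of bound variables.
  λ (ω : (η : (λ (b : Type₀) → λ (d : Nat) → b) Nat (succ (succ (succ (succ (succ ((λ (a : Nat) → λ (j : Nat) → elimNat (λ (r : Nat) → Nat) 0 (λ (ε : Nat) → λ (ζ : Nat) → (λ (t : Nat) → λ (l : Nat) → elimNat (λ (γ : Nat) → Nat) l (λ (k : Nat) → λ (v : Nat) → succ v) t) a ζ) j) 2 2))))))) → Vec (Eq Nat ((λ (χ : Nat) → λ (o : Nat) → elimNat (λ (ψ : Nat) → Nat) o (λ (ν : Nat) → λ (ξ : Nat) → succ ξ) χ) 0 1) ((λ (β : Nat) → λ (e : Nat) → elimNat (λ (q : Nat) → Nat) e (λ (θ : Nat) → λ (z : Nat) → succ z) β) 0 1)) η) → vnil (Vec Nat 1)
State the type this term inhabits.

the term's type:
  (ω : (η : Nat) → Vec (Eq Nat 1 1) η) → Vec (Vec Nat 1) 0


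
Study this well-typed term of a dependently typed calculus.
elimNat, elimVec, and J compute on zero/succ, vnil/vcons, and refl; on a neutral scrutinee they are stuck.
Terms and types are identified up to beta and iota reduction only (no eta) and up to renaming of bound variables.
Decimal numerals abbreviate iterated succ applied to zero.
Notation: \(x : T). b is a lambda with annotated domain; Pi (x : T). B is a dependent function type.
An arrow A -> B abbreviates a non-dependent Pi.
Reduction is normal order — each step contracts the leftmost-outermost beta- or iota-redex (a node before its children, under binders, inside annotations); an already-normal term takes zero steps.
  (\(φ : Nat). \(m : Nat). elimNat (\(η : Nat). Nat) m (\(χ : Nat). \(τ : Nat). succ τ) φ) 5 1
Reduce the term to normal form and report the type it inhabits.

reduced normal form:
  6
type:
  Nat


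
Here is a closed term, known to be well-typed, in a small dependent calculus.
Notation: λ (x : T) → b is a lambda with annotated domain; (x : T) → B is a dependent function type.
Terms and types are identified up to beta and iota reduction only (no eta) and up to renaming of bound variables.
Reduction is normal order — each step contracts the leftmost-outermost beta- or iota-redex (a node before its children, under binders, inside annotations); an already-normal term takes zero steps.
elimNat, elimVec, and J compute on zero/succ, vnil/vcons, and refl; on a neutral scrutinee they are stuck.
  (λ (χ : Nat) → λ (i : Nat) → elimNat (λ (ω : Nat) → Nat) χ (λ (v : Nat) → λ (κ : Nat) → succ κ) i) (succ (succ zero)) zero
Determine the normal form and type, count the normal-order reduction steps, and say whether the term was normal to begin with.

resulting normal form:
  succ (succ zero)
the term's type:
  Nat
steps to reach normal form (normal order): 3
started in normal form: no
first redex: a beta-redex


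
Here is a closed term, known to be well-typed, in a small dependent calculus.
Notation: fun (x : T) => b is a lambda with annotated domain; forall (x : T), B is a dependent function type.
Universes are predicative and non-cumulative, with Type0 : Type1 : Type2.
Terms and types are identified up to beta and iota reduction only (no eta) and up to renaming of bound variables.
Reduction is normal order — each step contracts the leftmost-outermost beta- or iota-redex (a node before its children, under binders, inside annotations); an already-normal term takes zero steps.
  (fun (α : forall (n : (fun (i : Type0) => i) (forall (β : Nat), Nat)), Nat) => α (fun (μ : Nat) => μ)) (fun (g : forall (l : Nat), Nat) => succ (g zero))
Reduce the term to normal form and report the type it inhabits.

reduced normal form:
  succ zero
type:
  Nat
observation: the leftmost-outermost redex is a beta-redex, and normalization takes 3 steps.


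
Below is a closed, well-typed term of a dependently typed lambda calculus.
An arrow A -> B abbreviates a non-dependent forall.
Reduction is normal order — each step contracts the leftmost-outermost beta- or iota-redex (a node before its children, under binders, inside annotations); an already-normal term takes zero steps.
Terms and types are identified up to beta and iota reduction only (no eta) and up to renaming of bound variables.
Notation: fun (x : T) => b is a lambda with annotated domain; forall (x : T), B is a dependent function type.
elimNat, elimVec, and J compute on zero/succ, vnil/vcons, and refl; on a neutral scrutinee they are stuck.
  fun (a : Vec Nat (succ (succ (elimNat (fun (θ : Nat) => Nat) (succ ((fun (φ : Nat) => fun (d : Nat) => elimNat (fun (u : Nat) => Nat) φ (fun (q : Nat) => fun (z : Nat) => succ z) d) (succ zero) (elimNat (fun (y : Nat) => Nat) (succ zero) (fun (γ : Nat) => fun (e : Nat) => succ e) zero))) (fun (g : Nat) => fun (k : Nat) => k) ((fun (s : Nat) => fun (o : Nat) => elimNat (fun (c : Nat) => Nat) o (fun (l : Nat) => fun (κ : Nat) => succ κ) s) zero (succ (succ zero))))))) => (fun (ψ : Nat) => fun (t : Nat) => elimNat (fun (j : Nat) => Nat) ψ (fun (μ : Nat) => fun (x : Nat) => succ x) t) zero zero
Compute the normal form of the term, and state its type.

reduced normal form:
  fun (a : Vec Nat (succ (succ (succ (succ (succ zero)))))) => zero
the term's type:
  Vec Nat (succ (succ (succ (succ (succ zero))))) -> Nat


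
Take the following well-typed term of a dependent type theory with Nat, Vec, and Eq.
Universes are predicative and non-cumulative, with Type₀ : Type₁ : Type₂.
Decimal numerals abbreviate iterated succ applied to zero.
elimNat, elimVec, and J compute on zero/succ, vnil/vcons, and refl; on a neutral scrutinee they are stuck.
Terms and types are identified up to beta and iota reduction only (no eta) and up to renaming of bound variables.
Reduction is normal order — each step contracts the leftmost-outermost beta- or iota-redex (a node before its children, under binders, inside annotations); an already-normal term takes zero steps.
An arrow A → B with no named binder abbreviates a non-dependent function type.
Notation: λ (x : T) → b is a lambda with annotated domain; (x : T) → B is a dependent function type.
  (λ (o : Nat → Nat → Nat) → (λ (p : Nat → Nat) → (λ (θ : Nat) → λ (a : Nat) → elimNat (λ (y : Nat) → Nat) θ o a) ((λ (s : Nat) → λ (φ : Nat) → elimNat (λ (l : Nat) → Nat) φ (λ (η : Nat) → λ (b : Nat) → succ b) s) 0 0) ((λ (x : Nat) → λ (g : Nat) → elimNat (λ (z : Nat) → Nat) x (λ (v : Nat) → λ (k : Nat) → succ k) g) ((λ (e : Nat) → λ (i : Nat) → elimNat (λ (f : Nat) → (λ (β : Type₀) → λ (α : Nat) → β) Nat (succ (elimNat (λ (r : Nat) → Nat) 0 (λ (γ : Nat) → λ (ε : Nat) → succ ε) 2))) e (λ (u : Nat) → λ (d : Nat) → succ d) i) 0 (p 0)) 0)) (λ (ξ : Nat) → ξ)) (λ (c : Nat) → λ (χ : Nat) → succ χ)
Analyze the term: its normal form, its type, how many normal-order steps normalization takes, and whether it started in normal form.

reduced normal form:
  0
inferred type:
  Nat
normal-order step count: 17
already normal: no
first contracted redex: a beta-redex


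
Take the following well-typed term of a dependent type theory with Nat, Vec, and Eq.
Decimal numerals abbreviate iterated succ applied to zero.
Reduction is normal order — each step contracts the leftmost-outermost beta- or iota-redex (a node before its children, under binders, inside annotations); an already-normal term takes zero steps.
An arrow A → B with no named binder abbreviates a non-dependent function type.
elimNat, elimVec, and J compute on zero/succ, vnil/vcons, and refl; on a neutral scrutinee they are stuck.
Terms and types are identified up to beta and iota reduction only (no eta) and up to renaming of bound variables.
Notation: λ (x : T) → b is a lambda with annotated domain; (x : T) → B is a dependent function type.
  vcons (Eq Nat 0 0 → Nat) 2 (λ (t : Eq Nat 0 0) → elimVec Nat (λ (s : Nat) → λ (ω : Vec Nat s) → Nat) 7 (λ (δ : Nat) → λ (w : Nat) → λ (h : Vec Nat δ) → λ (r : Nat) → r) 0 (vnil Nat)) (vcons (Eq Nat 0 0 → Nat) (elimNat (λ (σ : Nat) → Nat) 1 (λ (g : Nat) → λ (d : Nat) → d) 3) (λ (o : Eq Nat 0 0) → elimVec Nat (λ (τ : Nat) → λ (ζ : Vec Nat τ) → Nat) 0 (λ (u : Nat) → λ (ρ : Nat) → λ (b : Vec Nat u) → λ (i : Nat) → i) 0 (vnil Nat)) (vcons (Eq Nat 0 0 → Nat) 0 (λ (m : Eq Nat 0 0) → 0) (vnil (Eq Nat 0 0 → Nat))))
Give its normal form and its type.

reduced normal form:
  vcons (Eq Nat 0 0 → Nat) 2 (λ (t : Eq Nat 0 0) → 7) (vcons (Eq Nat 0 0 → Nat) 1 (λ (s : Eq Nat 0 0) → 0) (vcons (Eq Nat 0 0 → Nat) 0 (λ (ω : Eq Nat 0 0) → 0) (vnil (Eq Nat 0 0 → Nat))))
the term's type:
  Vec (Eq Nat 0 0 → Nat) 3
observation: normalization takes exactly 12 steps under the normal-order strategy.


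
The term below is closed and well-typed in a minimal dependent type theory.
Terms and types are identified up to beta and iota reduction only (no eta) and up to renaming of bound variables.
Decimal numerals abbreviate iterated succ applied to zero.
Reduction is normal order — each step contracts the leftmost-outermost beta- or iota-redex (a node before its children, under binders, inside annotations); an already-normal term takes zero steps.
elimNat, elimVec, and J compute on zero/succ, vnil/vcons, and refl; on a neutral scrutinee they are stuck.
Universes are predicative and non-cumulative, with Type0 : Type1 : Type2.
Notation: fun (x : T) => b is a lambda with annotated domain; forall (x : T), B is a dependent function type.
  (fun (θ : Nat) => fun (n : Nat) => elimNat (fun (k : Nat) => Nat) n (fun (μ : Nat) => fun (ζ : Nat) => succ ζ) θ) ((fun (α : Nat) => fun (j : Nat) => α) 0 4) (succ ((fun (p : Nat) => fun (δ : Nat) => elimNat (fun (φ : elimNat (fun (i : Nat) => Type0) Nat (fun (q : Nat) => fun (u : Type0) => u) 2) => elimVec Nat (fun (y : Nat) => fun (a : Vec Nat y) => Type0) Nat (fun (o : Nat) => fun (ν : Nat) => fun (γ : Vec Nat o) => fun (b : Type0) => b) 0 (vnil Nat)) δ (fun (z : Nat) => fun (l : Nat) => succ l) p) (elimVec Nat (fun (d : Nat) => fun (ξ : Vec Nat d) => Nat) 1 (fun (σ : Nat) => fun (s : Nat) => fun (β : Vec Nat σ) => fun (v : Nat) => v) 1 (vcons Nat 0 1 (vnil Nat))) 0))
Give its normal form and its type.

reduced normal form:
  2
type:
  Nat


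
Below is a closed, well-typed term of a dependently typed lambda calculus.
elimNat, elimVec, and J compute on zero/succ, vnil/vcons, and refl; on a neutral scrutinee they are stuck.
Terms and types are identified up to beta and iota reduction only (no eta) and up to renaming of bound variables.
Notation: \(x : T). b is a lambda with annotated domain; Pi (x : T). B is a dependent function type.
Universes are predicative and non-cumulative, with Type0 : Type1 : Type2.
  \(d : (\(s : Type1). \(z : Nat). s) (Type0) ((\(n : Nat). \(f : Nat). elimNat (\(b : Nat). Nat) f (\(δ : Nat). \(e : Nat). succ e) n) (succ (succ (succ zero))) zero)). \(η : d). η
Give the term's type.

type:
  Pi (d : Type0). Pi (s : d). d


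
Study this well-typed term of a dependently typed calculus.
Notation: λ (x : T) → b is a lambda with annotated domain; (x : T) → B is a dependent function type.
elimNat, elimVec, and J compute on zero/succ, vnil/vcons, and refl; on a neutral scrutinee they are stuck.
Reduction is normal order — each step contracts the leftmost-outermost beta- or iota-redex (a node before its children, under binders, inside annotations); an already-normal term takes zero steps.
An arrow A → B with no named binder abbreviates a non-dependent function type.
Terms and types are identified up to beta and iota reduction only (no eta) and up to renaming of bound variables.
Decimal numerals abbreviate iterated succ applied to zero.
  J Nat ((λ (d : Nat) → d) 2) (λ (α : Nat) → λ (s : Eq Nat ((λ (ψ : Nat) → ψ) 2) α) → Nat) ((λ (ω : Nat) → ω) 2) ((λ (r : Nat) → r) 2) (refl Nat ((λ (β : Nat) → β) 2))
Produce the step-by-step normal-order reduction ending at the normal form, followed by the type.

normal-order reduction sequence:
  J Nat ((λ (d : Nat) → d) 2) (λ (α : Nat) → λ (s : Eq Nat ((λ (ψ : Nat) → ψ) 2) α) → Nat) ((λ (ω : Nat) → ω) 2) ((λ (r : Nat) → r) 2) (refl Nat ((λ (β : Nat) → β) 2))
  ~> (λ (d : Nat) → d) 2
  ~> 2
type:
  Nat


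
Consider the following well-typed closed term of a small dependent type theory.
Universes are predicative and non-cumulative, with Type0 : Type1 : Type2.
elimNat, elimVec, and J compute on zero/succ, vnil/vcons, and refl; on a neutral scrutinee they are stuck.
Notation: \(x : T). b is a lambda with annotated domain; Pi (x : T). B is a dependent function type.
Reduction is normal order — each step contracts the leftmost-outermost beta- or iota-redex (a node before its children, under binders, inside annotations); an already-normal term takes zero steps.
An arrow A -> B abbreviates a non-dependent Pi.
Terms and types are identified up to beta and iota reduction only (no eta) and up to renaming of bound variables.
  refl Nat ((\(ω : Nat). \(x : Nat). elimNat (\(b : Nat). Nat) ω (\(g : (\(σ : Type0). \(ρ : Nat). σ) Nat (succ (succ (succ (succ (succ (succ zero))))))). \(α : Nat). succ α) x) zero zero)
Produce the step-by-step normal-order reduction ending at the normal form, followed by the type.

normal-order reduction:
  refl Nat ((\(ω : Nat). \(x : Nat). elimNat (\(b : Nat). Nat) ω (\(g : (\(σ : Type0). \(ρ : Nat). σ) Nat (succ (succ (succ (succ (succ (succ zero))))))). \(α : Nat). succ α) x) zero zero)
  ~> refl Nat ((\(ω : Nat). elimNat (\(x : Nat). Nat) zero (\(b : (\(g : Type0). \(σ : Nat). g) Nat (succ (succ (succ (succ (succ (succ zero))))))). \(ρ : Nat). succ ρ) ω) zero)
  ~> refl Nat (elimNat (\(ω : Nat). Nat) zero (\(x : (\(b : Type0). \(g : Nat). b) Nat (succ (succ (succ (succ (succ (succ zero))))))). \(σ : Nat). succ σ) zero)
  ~> refl Nat zero
inferred type:
  Eq Nat zero zero


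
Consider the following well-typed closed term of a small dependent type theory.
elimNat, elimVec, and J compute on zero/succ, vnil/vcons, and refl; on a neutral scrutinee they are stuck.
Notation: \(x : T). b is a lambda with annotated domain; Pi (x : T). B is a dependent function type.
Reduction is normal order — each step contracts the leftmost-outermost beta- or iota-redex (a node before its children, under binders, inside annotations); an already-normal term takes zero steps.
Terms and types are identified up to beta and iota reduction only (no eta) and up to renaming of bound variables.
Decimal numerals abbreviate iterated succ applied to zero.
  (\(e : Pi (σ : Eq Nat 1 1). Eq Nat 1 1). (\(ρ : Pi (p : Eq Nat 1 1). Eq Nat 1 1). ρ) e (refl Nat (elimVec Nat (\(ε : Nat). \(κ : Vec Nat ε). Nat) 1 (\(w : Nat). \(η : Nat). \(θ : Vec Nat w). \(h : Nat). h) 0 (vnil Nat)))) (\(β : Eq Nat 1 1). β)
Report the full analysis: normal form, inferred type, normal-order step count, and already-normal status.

normal form:
  refl Nat 1
the term's type:
  Eq Nat 1 1
normal-order step count: 4
already normal: no
first redex: a beta-redex


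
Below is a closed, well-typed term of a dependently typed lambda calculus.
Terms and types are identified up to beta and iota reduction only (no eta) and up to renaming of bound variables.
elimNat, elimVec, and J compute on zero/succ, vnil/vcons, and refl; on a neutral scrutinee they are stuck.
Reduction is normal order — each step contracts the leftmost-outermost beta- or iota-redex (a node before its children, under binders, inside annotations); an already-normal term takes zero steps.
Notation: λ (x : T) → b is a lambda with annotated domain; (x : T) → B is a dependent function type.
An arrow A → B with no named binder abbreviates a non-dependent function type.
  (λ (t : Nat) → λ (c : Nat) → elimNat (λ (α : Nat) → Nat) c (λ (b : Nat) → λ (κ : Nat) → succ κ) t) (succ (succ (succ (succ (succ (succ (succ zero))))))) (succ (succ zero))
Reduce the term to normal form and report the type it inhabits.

normal form:
  succ (succ (succ (succ (succ (succ (succ (succ (succ zero))))))))
inferred type:
  Nat


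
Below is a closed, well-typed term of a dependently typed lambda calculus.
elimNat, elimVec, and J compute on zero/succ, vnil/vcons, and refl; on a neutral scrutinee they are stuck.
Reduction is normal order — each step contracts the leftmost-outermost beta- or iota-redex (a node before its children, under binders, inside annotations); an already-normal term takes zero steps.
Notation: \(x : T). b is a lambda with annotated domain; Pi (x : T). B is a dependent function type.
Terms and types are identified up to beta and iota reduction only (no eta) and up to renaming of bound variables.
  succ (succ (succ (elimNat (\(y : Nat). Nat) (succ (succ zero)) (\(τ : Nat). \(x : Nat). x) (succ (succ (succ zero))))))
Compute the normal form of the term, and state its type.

reduced normal form:
  succ (succ (succ (succ (succ zero))))
inferred type:
  Nat
observation: contracting an elimNat iota-redex first, the term normalizes in 10 steps.


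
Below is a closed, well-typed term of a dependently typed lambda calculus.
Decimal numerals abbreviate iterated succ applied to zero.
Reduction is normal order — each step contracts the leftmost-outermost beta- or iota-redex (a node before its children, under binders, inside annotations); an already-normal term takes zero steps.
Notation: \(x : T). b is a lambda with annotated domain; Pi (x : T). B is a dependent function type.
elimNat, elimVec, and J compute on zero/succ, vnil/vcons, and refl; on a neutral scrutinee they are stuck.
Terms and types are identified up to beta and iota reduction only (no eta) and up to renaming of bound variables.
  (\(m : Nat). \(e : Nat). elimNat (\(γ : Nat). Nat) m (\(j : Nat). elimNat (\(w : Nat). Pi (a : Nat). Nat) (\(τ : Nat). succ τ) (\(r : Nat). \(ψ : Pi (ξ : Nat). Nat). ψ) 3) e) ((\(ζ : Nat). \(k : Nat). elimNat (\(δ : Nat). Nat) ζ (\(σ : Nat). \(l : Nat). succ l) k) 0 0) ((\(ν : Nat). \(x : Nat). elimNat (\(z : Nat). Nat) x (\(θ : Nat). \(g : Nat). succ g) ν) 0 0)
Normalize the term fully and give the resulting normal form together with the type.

normal form:
  0
inferred type:
  Nat
observation: normalization takes exactly 19 steps under the normal-order strategy.


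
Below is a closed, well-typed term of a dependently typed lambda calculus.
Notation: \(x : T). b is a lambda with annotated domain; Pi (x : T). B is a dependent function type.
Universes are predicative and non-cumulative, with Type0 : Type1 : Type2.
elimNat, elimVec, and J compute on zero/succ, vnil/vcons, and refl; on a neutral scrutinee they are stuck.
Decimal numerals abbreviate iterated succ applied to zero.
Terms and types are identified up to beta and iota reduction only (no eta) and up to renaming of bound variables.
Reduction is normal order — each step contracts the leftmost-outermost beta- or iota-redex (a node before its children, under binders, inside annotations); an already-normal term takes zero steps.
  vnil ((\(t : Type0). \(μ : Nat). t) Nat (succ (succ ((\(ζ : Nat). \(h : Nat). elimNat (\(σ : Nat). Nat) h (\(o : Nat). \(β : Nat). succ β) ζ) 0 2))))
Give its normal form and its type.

normal form:
  vnil Nat
inferred type:
  Vec Nat 0


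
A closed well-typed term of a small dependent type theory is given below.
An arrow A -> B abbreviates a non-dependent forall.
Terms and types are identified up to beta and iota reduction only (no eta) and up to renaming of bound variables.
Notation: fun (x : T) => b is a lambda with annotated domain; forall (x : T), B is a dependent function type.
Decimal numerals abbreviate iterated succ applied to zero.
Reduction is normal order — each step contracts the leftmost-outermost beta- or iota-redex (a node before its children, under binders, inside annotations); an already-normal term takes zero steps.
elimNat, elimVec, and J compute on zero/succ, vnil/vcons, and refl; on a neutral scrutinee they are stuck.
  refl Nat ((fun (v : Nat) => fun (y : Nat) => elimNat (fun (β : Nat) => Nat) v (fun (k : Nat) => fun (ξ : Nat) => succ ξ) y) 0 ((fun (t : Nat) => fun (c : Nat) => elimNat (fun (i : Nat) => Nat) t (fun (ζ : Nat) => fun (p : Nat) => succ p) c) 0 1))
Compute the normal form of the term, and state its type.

normal form:
  refl Nat 1
inferred type:
  Eq Nat 1 1


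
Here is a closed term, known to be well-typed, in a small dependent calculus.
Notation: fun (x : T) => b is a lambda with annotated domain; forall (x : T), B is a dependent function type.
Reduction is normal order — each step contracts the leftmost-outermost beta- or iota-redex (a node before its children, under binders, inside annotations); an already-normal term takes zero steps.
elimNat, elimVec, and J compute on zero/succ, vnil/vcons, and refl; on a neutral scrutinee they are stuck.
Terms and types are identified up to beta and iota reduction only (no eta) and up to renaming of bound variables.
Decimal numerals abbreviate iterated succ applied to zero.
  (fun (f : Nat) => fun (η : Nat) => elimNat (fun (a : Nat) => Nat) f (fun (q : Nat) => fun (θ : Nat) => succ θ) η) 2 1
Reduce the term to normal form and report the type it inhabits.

reduced normal form:
  3
inferred type:
  Nat
observation: normalization takes exactly 6 steps under the normal-order strategy.


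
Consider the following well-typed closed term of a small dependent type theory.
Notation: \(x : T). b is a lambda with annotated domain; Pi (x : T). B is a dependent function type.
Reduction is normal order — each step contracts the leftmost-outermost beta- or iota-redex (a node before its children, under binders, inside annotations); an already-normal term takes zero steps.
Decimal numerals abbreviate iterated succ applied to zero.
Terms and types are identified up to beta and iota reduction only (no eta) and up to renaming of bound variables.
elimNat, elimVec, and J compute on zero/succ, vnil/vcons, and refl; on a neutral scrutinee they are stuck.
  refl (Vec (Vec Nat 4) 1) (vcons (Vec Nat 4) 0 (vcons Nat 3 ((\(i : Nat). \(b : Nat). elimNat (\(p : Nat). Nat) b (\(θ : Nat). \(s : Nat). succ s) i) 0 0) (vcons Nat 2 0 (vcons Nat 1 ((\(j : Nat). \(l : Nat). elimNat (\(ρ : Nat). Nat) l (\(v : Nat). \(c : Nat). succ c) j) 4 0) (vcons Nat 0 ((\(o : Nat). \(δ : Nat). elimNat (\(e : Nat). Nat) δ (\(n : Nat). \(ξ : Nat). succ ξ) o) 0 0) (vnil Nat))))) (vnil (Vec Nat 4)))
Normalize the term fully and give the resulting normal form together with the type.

normal form:
  refl (Vec (Vec Nat 4) 1) (vcons (Vec Nat 4) 0 (vcons Nat 3 0 (vcons Nat 2 0 (vcons Nat 1 4 (vcons Nat 0 0 (vnil Nat))))) (vnil (Vec Nat 4)))
inferred type:
  Eq (Vec (Vec Nat 4) 1) (vcons (Vec Nat 4) 0 (vcons Nat 3 0 (vcons Nat 2 0 (vcons Nat 1 4 (vcons Nat 0 0 (vnil Nat))))) (vnil (Vec Nat 4))) (vcons (Vec Nat 4) 0 (vcons Nat 3 0 (vcons Nat 2 0 (vcons Nat 1 4 (vcons Nat 0 0 (vnil Nat))))) (vnil (Vec Nat 4)))


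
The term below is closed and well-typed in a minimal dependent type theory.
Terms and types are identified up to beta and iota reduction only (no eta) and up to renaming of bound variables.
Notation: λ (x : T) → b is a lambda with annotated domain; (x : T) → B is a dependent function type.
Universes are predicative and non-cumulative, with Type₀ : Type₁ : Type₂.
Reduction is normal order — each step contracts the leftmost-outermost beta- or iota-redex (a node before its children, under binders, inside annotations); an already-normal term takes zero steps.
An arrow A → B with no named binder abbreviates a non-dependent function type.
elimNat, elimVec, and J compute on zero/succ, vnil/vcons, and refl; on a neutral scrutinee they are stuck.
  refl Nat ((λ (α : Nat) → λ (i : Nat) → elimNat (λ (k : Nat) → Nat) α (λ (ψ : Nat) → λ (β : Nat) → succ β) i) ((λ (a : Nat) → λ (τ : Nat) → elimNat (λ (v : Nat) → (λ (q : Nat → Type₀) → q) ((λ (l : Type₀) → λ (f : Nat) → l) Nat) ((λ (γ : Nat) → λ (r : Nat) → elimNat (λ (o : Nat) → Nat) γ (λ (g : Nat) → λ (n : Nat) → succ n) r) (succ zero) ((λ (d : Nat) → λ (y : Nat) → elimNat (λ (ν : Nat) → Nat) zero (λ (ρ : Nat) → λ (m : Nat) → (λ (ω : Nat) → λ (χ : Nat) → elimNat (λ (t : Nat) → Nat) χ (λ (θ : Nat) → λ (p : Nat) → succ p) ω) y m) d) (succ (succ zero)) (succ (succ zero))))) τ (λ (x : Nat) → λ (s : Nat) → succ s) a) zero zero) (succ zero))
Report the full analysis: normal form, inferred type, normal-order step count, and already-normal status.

normal form:
  refl Nat (succ zero)
the term's type:
  Eq Nat (succ zero) (succ zero)
steps to reach normal form (normal order): 9
term was already normal: no
first contracted redex: a beta-redex


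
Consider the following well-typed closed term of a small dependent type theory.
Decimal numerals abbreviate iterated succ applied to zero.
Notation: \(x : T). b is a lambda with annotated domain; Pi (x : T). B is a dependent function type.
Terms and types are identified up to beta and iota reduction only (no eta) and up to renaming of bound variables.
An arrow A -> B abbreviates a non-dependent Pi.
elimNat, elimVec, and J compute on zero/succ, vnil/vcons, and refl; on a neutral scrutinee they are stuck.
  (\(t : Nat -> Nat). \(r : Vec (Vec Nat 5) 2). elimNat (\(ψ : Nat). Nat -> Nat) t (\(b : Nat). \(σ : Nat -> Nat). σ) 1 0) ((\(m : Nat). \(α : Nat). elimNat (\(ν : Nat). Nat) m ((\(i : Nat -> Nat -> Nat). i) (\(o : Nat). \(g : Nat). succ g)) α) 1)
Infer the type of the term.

type:
  Vec (Vec Nat 5) 2 -> Nat


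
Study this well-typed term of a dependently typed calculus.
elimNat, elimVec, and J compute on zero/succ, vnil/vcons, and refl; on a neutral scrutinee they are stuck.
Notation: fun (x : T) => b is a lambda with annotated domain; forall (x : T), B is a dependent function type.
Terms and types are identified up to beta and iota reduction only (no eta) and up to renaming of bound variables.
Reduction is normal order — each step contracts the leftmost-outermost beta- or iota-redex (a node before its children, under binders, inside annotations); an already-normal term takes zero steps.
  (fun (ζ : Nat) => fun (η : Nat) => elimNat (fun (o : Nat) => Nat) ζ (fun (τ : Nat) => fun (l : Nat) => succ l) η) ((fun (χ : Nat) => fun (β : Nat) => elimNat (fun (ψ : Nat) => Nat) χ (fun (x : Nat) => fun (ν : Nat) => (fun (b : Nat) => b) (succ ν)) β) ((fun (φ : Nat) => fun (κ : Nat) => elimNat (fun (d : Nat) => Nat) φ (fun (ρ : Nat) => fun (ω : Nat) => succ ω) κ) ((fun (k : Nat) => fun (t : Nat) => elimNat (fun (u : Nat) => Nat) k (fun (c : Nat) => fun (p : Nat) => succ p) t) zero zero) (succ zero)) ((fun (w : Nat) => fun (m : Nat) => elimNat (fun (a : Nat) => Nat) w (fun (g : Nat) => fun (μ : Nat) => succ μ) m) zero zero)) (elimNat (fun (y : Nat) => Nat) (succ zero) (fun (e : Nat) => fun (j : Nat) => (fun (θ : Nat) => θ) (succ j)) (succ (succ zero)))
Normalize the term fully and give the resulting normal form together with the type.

reduced normal form:
  succ (succ (succ (succ zero)))
inferred type:
  Nat
observation: 37 normal-order steps separate the term from its normal form.


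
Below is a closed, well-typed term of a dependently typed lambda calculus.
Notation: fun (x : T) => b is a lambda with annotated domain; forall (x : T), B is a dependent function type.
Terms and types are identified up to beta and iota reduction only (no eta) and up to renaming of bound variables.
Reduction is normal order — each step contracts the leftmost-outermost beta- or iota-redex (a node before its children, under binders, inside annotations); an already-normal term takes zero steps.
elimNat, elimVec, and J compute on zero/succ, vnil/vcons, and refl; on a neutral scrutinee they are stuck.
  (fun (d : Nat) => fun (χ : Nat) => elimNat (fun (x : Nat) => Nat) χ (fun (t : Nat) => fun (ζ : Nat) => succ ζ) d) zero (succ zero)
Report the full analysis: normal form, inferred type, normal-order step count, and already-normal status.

resulting normal form:
  succ zero
type:
  Nat
reduction steps (normal order): 3
already normal: no
first contracted redex: a beta-redex


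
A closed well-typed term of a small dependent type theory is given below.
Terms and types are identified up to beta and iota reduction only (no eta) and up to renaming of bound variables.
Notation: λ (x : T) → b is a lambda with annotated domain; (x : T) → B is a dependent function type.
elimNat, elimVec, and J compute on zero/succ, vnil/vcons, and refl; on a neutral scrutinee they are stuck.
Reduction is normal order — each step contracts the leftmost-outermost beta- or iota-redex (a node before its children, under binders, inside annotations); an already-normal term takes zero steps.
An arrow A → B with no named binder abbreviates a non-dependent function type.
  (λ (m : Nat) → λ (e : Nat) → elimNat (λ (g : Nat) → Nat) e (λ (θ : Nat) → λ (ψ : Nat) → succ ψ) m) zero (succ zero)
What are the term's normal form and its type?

reduced normal form:
  succ zero
type:
  Nat


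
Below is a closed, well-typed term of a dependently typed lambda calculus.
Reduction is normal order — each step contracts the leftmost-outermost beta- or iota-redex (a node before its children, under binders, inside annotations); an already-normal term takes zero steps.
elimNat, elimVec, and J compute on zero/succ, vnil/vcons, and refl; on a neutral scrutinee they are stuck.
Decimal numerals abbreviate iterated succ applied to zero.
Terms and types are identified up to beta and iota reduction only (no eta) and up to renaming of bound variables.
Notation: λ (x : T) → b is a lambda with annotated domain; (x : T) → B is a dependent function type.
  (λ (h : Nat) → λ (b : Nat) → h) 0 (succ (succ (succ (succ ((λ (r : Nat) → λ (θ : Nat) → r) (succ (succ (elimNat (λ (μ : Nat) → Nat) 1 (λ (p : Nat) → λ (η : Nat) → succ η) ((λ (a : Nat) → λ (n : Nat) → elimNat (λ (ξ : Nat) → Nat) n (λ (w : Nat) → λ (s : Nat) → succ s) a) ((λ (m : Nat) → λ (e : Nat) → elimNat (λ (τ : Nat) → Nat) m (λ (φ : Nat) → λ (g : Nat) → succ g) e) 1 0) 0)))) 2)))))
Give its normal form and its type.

normal form:
  0
inferred type:
  Nat


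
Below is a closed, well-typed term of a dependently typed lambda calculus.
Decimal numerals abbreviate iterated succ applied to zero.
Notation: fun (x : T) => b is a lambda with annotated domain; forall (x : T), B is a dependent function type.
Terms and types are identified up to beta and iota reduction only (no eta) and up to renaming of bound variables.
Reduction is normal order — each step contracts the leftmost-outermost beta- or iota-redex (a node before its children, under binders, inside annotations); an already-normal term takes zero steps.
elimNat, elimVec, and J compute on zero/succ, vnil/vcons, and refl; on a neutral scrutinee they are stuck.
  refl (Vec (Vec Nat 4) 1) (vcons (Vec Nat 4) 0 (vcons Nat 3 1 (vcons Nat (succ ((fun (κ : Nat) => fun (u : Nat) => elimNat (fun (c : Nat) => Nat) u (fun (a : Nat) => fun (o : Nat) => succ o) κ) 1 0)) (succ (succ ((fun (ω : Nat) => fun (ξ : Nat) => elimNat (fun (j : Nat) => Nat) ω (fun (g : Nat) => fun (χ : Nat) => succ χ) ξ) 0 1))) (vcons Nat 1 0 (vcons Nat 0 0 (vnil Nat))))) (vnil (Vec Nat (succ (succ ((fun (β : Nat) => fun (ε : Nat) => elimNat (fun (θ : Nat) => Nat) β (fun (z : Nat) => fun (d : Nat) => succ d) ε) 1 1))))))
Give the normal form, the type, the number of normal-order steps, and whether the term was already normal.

resulting normal form:
  refl (Vec (Vec Nat 4) 1) (vcons (Vec Nat 4) 0 (vcons Nat 3 1 (vcons Nat 2 3 (vcons Nat 1 0 (vcons Nat 0 0 (vnil Nat))))) (vnil (Vec Nat 4)))
inferred type:
  Eq (Vec (Vec Nat 4) 1) (vcons (Vec Nat 4) 0 (vcons Nat 3 1 (vcons Nat 2 3 (vcons Nat 1 0 (vcons Nat 0 0 (vnil Nat))))) (vnil (Vec Nat 4))) (vcons (Vec Nat 4) 0 (vcons Nat 3 1 (vcons Nat 2 3 (vcons Nat 1 0 (vcons Nat 0 0 (vnil Nat))))) (vnil (Vec Nat 4)))
steps to reach normal form (normal order): 18
started in normal form: no
first contracted redex: a beta-redex


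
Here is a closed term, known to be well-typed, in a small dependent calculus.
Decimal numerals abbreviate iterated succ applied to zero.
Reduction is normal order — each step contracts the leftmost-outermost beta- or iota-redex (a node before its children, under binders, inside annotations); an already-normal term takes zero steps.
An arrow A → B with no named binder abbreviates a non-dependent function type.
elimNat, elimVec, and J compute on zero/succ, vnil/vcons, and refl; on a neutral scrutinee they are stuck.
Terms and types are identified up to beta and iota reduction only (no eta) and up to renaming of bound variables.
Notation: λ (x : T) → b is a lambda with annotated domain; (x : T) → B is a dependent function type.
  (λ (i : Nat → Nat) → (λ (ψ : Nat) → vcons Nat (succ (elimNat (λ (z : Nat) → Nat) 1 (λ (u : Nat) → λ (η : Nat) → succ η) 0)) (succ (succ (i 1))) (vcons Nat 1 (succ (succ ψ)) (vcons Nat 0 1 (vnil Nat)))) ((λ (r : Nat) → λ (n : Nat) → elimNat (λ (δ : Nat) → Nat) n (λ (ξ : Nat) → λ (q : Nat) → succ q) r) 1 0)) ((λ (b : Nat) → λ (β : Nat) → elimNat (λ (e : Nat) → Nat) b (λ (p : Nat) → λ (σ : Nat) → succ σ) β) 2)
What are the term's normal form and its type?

normal form:
  vcons Nat 2 5 (vcons Nat 1 3 (vcons Nat 0 1 (vnil Nat)))
inferred type:
  Vec Nat 3
observation: the leftmost-outermost redex is a beta-redex, and normalization takes 15 steps.


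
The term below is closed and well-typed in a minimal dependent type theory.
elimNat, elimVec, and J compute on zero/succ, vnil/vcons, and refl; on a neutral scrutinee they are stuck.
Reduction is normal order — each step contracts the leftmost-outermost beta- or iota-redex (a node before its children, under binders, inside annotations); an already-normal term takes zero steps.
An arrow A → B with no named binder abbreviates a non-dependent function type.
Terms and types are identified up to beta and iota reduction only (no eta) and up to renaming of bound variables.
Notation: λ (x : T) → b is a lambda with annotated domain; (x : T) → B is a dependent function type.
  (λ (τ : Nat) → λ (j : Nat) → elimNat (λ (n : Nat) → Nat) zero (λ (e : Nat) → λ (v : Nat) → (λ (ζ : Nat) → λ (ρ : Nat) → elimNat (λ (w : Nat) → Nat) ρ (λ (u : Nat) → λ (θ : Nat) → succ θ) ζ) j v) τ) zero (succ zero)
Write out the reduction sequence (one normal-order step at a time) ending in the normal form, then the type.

normal-order reduction:
  (λ (τ : Nat) → λ (j : Nat) → elimNat (λ (n : Nat) → Nat) zero (λ (e : Nat) → λ (v : Nat) → (λ (ζ : Nat) → λ (ρ : Nat) → elimNat (λ (w : Nat) → Nat) ρ (λ (u : Nat) → λ (θ : Nat) → succ θ) ζ) j v) τ) zero (succ zero)
  ~> (λ (τ : Nat) → elimNat (λ (j : Nat) → Nat) zero (λ (n : Nat) → λ (e : Nat) → (λ (v : Nat) → λ (ζ : Nat) → elimNat (λ (ρ : Nat) → Nat) ζ (λ (w : Nat) → λ (u : Nat) → succ u) v) τ e) zero) (succ zero)
  ~> elimNat (λ (τ : Nat) → Nat) zero (λ (j : Nat) → λ (n : Nat) → (λ (e : Nat) → λ (v : Nat) → elimNat (λ (ζ : Nat) → Nat) v (λ (ρ : Nat) → λ (w : Nat) → succ w) e) (succ zero) n) zero
  ~> zero
the term's type:
  Nat


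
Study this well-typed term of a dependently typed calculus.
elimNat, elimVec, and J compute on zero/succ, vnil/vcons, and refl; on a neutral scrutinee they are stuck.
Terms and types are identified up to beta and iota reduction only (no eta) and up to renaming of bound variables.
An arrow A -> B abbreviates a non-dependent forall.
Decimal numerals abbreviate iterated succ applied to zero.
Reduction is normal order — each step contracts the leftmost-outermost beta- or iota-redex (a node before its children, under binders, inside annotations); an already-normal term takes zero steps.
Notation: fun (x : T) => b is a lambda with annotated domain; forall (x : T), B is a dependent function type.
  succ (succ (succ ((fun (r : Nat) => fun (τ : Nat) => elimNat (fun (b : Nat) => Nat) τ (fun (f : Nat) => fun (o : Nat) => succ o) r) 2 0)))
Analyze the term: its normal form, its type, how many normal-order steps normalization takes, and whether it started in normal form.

normal form:
  5
the term's type:
  Nat
steps to reach normal form (normal order): 9
term was already normal: no
first redex: a beta-redex


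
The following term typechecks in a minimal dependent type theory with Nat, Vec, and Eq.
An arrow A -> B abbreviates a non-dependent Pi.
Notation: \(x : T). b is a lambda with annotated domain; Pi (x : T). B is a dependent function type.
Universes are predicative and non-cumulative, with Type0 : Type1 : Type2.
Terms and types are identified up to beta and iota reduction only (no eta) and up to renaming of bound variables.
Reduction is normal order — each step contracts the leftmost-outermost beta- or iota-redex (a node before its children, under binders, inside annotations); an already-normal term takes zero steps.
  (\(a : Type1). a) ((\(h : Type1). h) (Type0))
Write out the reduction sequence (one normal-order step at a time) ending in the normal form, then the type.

reduction (normal order):
  (\(a : Type1). a) ((\(h : Type1). h) (Type0))
  ~> (\(a : Type1). a) (Type0)
  ~> Type0
inferred type:
  Type1


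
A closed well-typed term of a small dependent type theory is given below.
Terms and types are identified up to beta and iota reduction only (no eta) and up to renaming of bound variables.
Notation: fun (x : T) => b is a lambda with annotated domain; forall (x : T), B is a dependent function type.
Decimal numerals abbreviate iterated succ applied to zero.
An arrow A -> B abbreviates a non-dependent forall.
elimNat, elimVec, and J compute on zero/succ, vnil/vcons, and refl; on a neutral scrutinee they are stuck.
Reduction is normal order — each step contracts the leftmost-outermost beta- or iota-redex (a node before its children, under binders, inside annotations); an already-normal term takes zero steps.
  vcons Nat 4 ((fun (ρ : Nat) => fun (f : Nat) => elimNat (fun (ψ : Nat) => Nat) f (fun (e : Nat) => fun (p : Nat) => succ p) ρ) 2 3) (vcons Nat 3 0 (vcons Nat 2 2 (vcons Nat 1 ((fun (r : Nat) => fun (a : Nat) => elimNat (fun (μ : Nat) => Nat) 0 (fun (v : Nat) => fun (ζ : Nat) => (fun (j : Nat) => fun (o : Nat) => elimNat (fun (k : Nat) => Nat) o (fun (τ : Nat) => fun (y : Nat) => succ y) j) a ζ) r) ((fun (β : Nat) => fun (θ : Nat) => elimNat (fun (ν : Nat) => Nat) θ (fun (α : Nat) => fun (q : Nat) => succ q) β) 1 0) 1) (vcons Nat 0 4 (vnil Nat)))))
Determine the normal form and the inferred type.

resulting normal form:
  vcons Nat 4 5 (vcons Nat 3 0 (vcons Nat 2 2 (vcons Nat 1 1 (vcons Nat 0 4 (vnil Nat)))))
type:
  Vec Nat 5
observation: 27 normal-order steps separate the term from its normal form.


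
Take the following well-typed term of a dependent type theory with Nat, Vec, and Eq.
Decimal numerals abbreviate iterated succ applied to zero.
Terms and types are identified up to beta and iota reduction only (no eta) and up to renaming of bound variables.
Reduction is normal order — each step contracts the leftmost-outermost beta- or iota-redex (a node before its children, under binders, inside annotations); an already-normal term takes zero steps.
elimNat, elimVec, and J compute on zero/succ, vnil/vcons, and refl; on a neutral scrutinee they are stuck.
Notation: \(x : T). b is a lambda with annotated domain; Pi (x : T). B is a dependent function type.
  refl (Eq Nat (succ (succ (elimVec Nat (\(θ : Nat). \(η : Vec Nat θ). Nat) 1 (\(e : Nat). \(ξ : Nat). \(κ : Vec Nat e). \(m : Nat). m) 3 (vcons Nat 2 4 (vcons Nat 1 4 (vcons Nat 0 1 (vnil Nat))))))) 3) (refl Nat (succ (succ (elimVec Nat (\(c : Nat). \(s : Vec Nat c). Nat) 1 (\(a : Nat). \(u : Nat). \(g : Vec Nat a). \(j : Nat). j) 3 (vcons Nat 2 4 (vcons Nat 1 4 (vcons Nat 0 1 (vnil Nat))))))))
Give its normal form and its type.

normal form:
  refl (Eq Nat 3 3) (refl Nat 3)
inferred type:
  Eq (Eq Nat 3 3) (refl Nat 3) (refl Nat 3)
observation: the leftmost-outermost redex is an elimVec iota-redex, and normalization takes 32 steps.
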